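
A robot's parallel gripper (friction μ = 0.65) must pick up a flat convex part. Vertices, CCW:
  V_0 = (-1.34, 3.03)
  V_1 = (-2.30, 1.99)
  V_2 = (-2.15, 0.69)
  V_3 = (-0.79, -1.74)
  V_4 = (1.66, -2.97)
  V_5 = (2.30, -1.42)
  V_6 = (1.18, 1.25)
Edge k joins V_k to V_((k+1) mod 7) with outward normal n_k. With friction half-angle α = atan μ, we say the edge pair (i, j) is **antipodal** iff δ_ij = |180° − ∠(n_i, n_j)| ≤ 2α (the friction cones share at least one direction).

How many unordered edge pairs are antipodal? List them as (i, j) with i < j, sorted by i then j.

count = 10; pairs: (0,4), (0,5), (1,4), (1,5), (1,6), (2,4), (2,5), (2,6), (3,5), (3,6)

α = atan 0.65 = 33.02°;  2α = 66.05°
n_0 = (-0.7348, +0.6783)
n_1 = (-0.9934, -0.1146)
n_2 = (-0.8726, -0.4884)
n_3 = (-0.4487, -0.8937)
n_4 = (+0.9243, -0.3816)
n_5 = (+0.9222, +0.3868)
n_6 = (+0.5769, +0.8168)
  (0,1): δ = 130.71°  ·
  (0,2): δ = 108.06°  ·
  (0,3): δ = 73.95°  ·
  (0,4): δ = 20.27°  ✓
  (0,5): δ = 65.47°  ✓
  (0,6): δ = 97.47°  ·
  (1,2): δ = 157.35°  ·
  (1,3): δ = 123.24°  ·
  (1,4): δ = 29.02°  ✓
  (1,5): δ = 16.17°  ✓
  (1,6): δ = 48.18°  ✓
  (2,3): δ = 145.89°  ·
  (2,4): δ = 51.67°  ✓
  (2,5): δ = 6.48°  ✓
  (2,6): δ = 25.53°  ✓
  (3,4): δ = 85.78°  ·
  (3,5): δ = 40.58°  ✓
  (3,6): δ = 8.58°  ✓
  (4,5): δ = 134.81°  ·
  (4,6): δ = 102.80°  ·
  (5,6): δ = 147.99°  ·
antipodal pairs: 10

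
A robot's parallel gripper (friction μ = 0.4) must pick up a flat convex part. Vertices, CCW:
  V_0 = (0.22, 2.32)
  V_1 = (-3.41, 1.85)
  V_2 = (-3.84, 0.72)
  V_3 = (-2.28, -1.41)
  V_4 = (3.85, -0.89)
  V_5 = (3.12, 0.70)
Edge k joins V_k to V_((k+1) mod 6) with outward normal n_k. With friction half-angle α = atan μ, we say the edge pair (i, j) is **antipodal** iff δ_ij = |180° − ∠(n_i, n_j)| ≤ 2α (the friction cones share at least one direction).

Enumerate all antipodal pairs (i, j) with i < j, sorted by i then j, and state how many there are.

count = 4; pairs: (0,3), (2,4), (2,5), (3,5)

α = atan 0.4 = 21.80°;  2α = 43.60°
n_0 = (-0.1284, +0.9917)
n_1 = (-0.9346, +0.3557)
n_2 = (-0.8068, -0.5909)
n_3 = (+0.0845, -0.9964)
n_4 = (+0.9088, +0.4172)
n_5 = (+0.4877, +0.8730)
  (0,1): δ = 118.21°  ·
  (0,2): δ = 61.16°  ·
  (0,3): δ = 2.53°  ✓
  (0,4): δ = 107.28°  ·
  (0,5): δ = 143.43°  ·
  (1,2): δ = 122.95°  ·
  (1,3): δ = 64.32°  ·
  (1,4): δ = 45.49°  ·
  (1,5): δ = 81.64°  ·
  (2,3): δ = 121.37°  ·
  (2,4): δ = 11.56°  ✓
  (2,5): δ = 24.59°  ✓
  (3,4): δ = 70.19°  ·
  (3,5): δ = 34.04°  ✓
  (4,5): δ = 143.85°  ·
antipodal pairs: 4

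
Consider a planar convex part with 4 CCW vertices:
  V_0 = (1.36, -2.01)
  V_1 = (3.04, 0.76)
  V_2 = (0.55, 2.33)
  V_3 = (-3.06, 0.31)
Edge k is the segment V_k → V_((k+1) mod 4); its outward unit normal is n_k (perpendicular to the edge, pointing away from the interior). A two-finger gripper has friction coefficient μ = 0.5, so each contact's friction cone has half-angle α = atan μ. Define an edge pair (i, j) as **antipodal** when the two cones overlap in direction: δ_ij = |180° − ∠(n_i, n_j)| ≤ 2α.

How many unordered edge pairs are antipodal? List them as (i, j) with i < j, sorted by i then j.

α = atan 0.5 = 26.57°;  2α = 53.13°
n_0 = (+0.8550, -0.5186)
n_1 = (+0.5334, +0.8459)
n_2 = (-0.4883, +0.8727)
n_3 = (-0.4648, -0.8854)
  (0,1): δ = 91.00°  ·
  (0,2): δ = 29.53°  ✓
  (0,3): δ = 93.54°  ·
  (1,2): δ = 118.54°  ·
  (1,3): δ = 4.54°  ✓
  (2,3): δ = 56.92°  ·
antipodal pairs: 2

count = 2; pairs: (0,2), (1,3)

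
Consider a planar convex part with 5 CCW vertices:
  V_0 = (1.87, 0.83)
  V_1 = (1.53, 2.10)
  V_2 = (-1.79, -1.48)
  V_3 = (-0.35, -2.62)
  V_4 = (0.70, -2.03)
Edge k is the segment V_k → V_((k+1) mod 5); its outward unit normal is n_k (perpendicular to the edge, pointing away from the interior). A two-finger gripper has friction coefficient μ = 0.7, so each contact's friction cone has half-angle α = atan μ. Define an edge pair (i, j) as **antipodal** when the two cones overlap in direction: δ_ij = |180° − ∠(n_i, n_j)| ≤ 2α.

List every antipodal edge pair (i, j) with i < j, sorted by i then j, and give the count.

α = atan 0.7 = 34.99°;  2α = 69.98°
n_0 = (+0.9660, +0.2586)
n_1 = (-0.7332, +0.6800)
n_2 = (-0.6207, -0.7840)
n_3 = (+0.4899, -0.8718)
n_4 = (+0.9255, -0.3786)
  (0,1): δ = 57.83°  ✓
  (0,2): δ = 36.64°  ✓
  (0,3): δ = 104.34°  ·
  (0,4): δ = 142.76°  ·
  (1,2): δ = 85.53°  ·
  (1,3): δ = 17.83°  ✓
  (1,4): δ = 20.59°  ✓
  (2,3): δ = 112.30°  ·
  (2,4): δ = 73.88°  ·
  (3,4): δ = 141.58°  ·
antipodal pairs: 4

count = 4; pairs: (0,1), (0,2), (1,3), (1,4)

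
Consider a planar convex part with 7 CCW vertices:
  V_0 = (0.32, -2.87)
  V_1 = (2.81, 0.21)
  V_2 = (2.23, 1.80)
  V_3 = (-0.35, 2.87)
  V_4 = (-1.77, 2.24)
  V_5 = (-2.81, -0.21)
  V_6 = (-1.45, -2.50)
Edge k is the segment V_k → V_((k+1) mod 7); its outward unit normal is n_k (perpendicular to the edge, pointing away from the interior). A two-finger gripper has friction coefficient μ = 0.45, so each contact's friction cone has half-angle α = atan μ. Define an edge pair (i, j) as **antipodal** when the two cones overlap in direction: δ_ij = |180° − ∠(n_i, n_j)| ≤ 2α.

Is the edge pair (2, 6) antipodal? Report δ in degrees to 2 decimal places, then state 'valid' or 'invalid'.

δ = 10.72°, valid

α = atan 0.45 = 24.23°;  2α = 48.46°
edge 2: e_2 = (-2.58, +1.07);  n_2 = (+0.3831, +0.9237)
edge 6: e_6 = (+1.77, -0.37);  n_6 = (-0.2046, -0.9788)
∠(n_2, n_6) = 169.28°
δ = |180° − 169.28°| = 10.72°
10.72° ≤ 2α = 48.46°  →  valid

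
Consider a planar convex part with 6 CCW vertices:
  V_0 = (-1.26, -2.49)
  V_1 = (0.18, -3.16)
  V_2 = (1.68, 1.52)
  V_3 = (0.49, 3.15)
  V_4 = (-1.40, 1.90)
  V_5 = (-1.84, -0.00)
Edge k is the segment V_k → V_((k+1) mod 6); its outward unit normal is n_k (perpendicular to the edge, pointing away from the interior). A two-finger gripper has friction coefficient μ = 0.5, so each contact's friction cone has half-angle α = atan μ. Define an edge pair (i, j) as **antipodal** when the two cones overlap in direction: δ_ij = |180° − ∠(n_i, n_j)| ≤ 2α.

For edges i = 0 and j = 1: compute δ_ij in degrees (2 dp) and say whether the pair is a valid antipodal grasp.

δ = 82.82°, invalid

α = atan 0.5 = 26.57°;  2α = 53.13°
edge 0: e_0 = (+1.44, -0.67);  n_0 = (-0.4219, -0.9067)
edge 1: e_1 = (+1.50, +4.68);  n_1 = (+0.9523, -0.3052)
∠(n_0, n_1) = 97.18°
δ = |180° − 97.18°| = 82.82°
82.82° > 2α = 53.13°  →  invalid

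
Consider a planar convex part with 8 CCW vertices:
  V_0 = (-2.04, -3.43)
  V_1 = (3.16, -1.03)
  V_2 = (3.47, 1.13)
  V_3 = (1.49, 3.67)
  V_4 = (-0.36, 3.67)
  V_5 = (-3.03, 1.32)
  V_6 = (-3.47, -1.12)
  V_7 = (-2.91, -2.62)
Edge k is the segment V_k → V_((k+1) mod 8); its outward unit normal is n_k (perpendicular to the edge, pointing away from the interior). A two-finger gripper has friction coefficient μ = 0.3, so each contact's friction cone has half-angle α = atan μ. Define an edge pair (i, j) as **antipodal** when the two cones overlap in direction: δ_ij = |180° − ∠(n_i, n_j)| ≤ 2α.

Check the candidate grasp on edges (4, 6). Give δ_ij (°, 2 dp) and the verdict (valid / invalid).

δ = 110.88°, invalid

α = atan 0.3 = 16.70°;  2α = 33.40°
edge 4: e_4 = (-2.67, -2.35);  n_4 = (-0.6607, +0.7507)
edge 6: e_6 = (+0.56, -1.50);  n_6 = (-0.9368, -0.3498)
∠(n_4, n_6) = 69.12°
δ = |180° − 69.12°| = 110.88°
110.88° > 2α = 33.40°  →  invalid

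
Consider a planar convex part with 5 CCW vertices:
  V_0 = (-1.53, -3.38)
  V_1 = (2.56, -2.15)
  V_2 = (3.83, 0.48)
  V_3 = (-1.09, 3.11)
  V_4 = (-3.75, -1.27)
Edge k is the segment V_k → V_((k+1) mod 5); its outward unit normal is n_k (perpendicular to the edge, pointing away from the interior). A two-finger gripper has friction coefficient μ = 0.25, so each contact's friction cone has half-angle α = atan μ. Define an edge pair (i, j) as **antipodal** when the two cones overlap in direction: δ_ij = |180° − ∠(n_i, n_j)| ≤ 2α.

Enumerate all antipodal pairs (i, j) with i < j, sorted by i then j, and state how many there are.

α = atan 0.25 = 14.04°;  2α = 28.07°
n_0 = (+0.2880, -0.9576)
n_1 = (+0.9005, -0.4348)
n_2 = (+0.4714, +0.8819)
n_3 = (-0.8547, +0.5191)
n_4 = (-0.6889, -0.7248)
  (0,1): δ = 132.51°  ·
  (0,2): δ = 44.86°  ·
  (0,3): δ = 41.99°  ·
  (0,4): δ = 119.72°  ·
  (1,2): δ = 92.35°  ·
  (1,3): δ = 5.50°  ✓
  (1,4): δ = 72.23°  ·
  (2,3): δ = 93.14°  ·
  (2,4): δ = 15.42°  ✓
  (3,4): δ = 102.27°  ·
antipodal pairs: 2

count = 2; pairs: (1,3), (2,4)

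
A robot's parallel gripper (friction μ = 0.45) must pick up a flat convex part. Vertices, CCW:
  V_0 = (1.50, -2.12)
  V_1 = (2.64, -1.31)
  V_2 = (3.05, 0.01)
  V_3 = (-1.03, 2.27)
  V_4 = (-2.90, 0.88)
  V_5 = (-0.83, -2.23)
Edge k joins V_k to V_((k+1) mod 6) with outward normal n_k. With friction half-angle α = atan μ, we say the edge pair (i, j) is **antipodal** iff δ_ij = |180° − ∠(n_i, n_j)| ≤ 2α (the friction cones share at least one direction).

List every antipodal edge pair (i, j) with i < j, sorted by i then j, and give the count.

α = atan 0.45 = 24.23°;  2α = 48.46°
n_0 = (+0.5792, -0.8152)
n_1 = (+0.9550, -0.2966)
n_2 = (+0.4846, +0.8748)
n_3 = (-0.5966, +0.8026)
n_4 = (-0.8325, -0.5541)
n_5 = (+0.0472, -0.9989)
  (0,1): δ = 142.65°  ·
  (0,2): δ = 64.38°  ·
  (0,3): δ = 1.23°  ✓
  (0,4): δ = 88.25°  ·
  (0,5): δ = 147.31°  ·
  (1,2): δ = 101.73°  ·
  (1,3): δ = 36.12°  ✓
  (1,4): δ = 50.90°  ·
  (1,5): δ = 109.96°  ·
  (2,3): δ = 114.39°  ·
  (2,4): δ = 27.37°  ✓
  (2,5): δ = 31.69°  ✓
  (3,4): δ = 92.98°  ·
  (3,5): δ = 33.92°  ✓
  (4,5): δ = 120.94°  ·
antipodal pairs: 5

count = 5; pairs: (0,3), (1,3), (2,4), (2,5), (3,5)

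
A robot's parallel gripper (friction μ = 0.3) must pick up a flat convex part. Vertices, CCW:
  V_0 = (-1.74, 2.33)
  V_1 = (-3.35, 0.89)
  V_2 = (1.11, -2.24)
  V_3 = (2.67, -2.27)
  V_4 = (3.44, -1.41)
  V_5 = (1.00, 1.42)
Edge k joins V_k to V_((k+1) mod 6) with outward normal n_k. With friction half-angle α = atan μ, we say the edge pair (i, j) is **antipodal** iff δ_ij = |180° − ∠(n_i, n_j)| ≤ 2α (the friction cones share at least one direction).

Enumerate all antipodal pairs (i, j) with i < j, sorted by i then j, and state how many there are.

count = 4; pairs: (0,3), (1,4), (1,5), (2,5)

α = atan 0.3 = 16.70°;  2α = 33.40°
n_0 = (-0.6667, +0.7454)
n_1 = (-0.5744, -0.8185)
n_2 = (-0.0192, -0.9998)
n_3 = (+0.7450, -0.6670)
n_4 = (+0.7574, +0.6530)
n_5 = (+0.3152, +0.9490)
  (0,1): δ = 76.87°  ·
  (0,2): δ = 42.91°  ·
  (0,3): δ = 6.35°  ✓
  (0,4): δ = 88.96°  ·
  (0,5): δ = 119.82°  ·
  (1,2): δ = 146.04°  ·
  (1,3): δ = 96.78°  ·
  (1,4): δ = 14.17°  ✓
  (1,5): δ = 16.69°  ✓
  (2,3): δ = 130.74°  ·
  (2,4): δ = 48.13°  ·
  (2,5): δ = 17.27°  ✓
  (3,4): δ = 97.39°  ·
  (3,5): δ = 66.53°  ·
  (4,5): δ = 149.14°  ·
antipodal pairs: 4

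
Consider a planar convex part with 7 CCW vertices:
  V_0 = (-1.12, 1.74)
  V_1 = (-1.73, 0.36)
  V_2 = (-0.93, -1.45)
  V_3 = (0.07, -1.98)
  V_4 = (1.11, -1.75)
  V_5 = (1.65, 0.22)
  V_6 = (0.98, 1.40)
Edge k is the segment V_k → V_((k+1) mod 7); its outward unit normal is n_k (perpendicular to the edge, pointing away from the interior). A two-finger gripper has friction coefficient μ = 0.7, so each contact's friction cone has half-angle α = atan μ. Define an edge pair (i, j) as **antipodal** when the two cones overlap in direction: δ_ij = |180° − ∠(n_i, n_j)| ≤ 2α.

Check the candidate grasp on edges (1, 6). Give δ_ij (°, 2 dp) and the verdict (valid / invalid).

δ = 56.96°, valid

α = atan 0.7 = 34.99°;  2α = 69.98°
edge 1: e_1 = (+0.80, -1.81);  n_1 = (-0.9146, -0.4043)
edge 6: e_6 = (-2.10, +0.34);  n_6 = (+0.1598, +0.9871)
∠(n_1, n_6) = 123.04°
δ = |180° − 123.04°| = 56.96°
56.96° ≤ 2α = 69.98°  →  valid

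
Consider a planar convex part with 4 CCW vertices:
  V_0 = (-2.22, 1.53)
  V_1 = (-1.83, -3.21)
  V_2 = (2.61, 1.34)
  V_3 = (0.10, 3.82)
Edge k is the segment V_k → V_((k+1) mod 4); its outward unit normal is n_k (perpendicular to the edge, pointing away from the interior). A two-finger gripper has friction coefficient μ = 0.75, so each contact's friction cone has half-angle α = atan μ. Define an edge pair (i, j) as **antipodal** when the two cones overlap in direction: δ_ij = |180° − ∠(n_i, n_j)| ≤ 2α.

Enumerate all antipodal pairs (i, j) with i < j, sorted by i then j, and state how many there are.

count = 3; pairs: (0,1), (0,2), (1,3)

α = atan 0.75 = 36.87°;  2α = 73.74°
n_0 = (-0.9966, -0.0820)
n_1 = (+0.7157, -0.6984)
n_2 = (+0.7028, +0.7113)
n_3 = (-0.7025, +0.7117)
  (0,1): δ = 49.00°  ✓
  (0,2): δ = 40.64°  ✓
  (0,3): δ = 129.92°  ·
  (1,2): δ = 90.36°  ·
  (1,3): δ = 1.07°  ✓
  (2,3): δ = 90.72°  ·
antipodal pairs: 3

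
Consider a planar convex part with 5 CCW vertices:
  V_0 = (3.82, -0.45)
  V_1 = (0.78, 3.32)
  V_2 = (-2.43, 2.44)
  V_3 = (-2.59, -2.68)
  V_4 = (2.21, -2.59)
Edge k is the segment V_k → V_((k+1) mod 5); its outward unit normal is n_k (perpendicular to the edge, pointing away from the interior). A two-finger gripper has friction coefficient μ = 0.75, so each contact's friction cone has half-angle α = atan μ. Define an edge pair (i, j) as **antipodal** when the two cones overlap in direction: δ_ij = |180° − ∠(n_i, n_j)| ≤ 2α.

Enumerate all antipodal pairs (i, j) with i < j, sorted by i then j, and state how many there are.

count = 5; pairs: (0,2), (0,3), (1,3), (1,4), (2,4)

α = atan 0.75 = 36.87°;  2α = 73.74°
n_0 = (+0.7784, +0.6277)
n_1 = (-0.2644, +0.9644)
n_2 = (-0.9995, +0.0312)
n_3 = (+0.0187, -0.9998)
n_4 = (+0.7991, -0.6012)
  (0,1): δ = 113.55°  ·
  (0,2): δ = 40.67°  ✓
  (0,3): δ = 52.19°  ✓
  (0,4): δ = 104.16°  ·
  (1,2): δ = 107.12°  ·
  (1,3): δ = 14.26°  ✓
  (1,4): δ = 37.71°  ✓
  (2,3): δ = 87.14°  ·
  (2,4): δ = 35.17°  ✓
  (3,4): δ = 128.03°  ·
antipodal pairs: 5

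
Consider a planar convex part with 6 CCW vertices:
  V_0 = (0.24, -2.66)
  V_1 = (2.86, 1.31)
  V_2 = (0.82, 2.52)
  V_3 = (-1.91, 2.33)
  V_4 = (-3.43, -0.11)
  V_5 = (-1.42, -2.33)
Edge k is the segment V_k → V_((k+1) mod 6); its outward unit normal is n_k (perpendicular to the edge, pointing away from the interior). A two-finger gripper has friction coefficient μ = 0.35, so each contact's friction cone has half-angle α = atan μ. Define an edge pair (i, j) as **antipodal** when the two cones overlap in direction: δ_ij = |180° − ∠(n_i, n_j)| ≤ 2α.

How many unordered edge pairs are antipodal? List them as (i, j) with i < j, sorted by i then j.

count = 4; pairs: (0,3), (1,4), (1,5), (2,5)

α = atan 0.35 = 19.29°;  2α = 38.58°
n_0 = (+0.8346, -0.5508)
n_1 = (+0.5101, +0.8601)
n_2 = (-0.0694, +0.9976)
n_3 = (-0.8488, +0.5287)
n_4 = (-0.7413, -0.6712)
n_5 = (-0.1950, -0.9808)
  (0,1): δ = 87.25°  ·
  (0,2): δ = 52.60°  ·
  (0,3): δ = 1.50°  ✓
  (0,4): δ = 75.58°  ·
  (0,5): δ = 112.18°  ·
  (1,2): δ = 145.35°  ·
  (1,3): δ = 91.25°  ·
  (1,4): δ = 17.17°  ✓
  (1,5): δ = 19.43°  ✓
  (2,3): δ = 125.90°  ·
  (2,4): δ = 51.82°  ·
  (2,5): δ = 15.22°  ✓
  (3,4): δ = 105.92°  ·
  (3,5): δ = 69.32°  ·
  (4,5): δ = 143.40°  ·
antipodal pairs: 4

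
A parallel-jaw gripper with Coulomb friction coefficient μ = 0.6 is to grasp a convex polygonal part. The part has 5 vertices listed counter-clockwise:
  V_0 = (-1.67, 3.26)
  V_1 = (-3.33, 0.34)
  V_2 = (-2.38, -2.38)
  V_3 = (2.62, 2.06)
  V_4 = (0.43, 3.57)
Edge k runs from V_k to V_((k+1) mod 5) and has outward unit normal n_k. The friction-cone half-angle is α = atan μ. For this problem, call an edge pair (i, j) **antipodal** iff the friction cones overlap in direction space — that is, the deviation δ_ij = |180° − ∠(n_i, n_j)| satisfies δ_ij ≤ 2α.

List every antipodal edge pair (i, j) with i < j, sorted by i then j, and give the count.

count = 3; pairs: (0,2), (1,3), (2,4)

α = atan 0.6 = 30.96°;  2α = 61.93°
n_0 = (-0.8693, +0.4942)
n_1 = (-0.9441, -0.3297)
n_2 = (+0.6640, -0.7477)
n_3 = (+0.5676, +0.8233)
n_4 = (-0.1460, +0.9893)
  (0,1): δ = 131.13°  ·
  (0,2): δ = 18.78°  ✓
  (0,3): δ = 85.03°  ·
  (0,4): δ = 128.02°  ·
  (1,2): δ = 67.65°  ·
  (1,3): δ = 36.16°  ✓
  (1,4): δ = 79.14°  ·
  (2,3): δ = 76.19°  ·
  (2,4): δ = 33.21°  ✓
  (3,4): δ = 137.02°  ·
antipodal pairs: 3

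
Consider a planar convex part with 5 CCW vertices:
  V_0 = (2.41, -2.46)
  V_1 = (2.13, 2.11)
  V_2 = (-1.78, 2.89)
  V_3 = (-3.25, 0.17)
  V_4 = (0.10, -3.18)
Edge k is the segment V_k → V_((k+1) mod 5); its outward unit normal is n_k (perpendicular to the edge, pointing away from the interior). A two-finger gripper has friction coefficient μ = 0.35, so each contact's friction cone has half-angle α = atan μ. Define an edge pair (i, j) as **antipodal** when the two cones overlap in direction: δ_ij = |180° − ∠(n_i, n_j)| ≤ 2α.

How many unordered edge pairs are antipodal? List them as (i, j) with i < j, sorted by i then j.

count = 3; pairs: (0,2), (1,3), (1,4)

α = atan 0.35 = 19.29°;  2α = 38.58°
n_0 = (+0.9981, +0.0612)
n_1 = (+0.1956, +0.9807)
n_2 = (-0.8797, +0.4754)
n_3 = (-0.7071, -0.7071)
n_4 = (+0.2976, -0.9547)
  (0,1): δ = 104.79°  ·
  (0,2): δ = 31.89°  ✓
  (0,3): δ = 41.49°  ·
  (0,4): δ = 103.81°  ·
  (1,2): δ = 107.11°  ·
  (1,3): δ = 33.72°  ✓
  (1,4): δ = 28.59°  ✓
  (2,3): δ = 106.61°  ·
  (2,4): δ = 44.30°  ·
  (3,4): δ = 117.69°  ·
antipodal pairs: 3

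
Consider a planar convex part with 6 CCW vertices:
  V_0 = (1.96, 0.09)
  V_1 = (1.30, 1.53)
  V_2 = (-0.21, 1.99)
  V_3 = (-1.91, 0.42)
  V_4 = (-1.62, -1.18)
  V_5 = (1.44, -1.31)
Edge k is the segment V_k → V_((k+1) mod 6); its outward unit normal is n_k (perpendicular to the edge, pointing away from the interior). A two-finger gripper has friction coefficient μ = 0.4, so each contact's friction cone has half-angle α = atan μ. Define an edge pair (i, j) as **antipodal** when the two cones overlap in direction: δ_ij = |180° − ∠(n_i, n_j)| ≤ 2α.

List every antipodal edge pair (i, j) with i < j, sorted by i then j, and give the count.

count = 4; pairs: (0,3), (1,4), (2,5), (3,5)

α = atan 0.4 = 21.80°;  2α = 43.60°
n_0 = (+0.9091, +0.4167)
n_1 = (+0.2914, +0.9566)
n_2 = (-0.6785, +0.7346)
n_3 = (-0.9840, -0.1783)
n_4 = (-0.0424, -0.9991)
n_5 = (+0.9374, -0.3482)
  (0,1): δ = 131.57°  ·
  (0,2): δ = 71.90°  ·
  (0,3): δ = 14.35°  ✓
  (0,4): δ = 62.94°  ·
  (0,5): δ = 135.00°  ·
  (1,2): δ = 120.33°  ·
  (1,3): δ = 62.78°  ·
  (1,4): δ = 14.51°  ✓
  (1,5): δ = 86.57°  ·
  (2,3): δ = 122.45°  ·
  (2,4): δ = 45.16°  ·
  (2,5): δ = 26.90°  ✓
  (3,4): δ = 102.71°  ·
  (3,5): δ = 30.65°  ✓
  (4,5): δ = 107.94°  ·
antipodal pairs: 4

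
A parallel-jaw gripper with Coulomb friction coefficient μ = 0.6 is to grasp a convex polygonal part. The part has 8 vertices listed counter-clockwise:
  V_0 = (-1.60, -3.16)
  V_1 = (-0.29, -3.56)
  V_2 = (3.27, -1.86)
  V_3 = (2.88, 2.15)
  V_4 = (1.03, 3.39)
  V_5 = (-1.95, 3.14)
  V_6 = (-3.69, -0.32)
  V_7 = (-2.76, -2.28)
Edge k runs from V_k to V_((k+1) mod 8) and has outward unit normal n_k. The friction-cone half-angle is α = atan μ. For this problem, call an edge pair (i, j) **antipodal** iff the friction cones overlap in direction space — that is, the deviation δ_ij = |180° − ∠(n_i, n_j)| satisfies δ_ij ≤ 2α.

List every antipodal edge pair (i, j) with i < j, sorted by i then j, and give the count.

count = 11; pairs: (0,3), (0,4), (1,3), (1,4), (1,5), (2,5), (2,6), (2,7), (3,6), (3,7), (4,7)

α = atan 0.6 = 30.96°;  2α = 61.93°
n_0 = (-0.2920, -0.9564)
n_1 = (+0.4309, -0.9024)
n_2 = (+0.9953, +0.0968)
n_3 = (+0.5568, +0.8307)
n_4 = (-0.0836, +0.9965)
n_5 = (-0.8934, +0.4493)
n_6 = (-0.9035, -0.4287)
n_7 = (-0.6044, -0.7967)
  (0,1): δ = 137.49°  ·
  (0,2): δ = 67.47°  ·
  (0,3): δ = 16.85°  ✓
  (0,4): δ = 21.78°  ✓
  (0,5): δ = 80.28°  ·
  (0,6): δ = 132.36°  ·
  (0,7): δ = 159.80°  ·
  (1,2): δ = 109.97°  ·
  (1,3): δ = 59.36°  ✓
  (1,4): δ = 20.73°  ✓
  (1,5): δ = 37.78°  ✓
  (1,6): δ = 89.86°  ·
  (1,7): δ = 117.29°  ·
  (2,3): δ = 129.39°  ·
  (2,4): δ = 90.76°  ·
  (2,5): δ = 32.25°  ✓
  (2,6): δ = 19.83°  ✓
  (2,7): δ = 47.26°  ✓
  (3,4): δ = 141.37°  ·
  (3,5): δ = 82.86°  ·
  (3,6): δ = 30.78°  ✓
  (3,7): δ = 3.35°  ✓
  (4,5): δ = 121.49°  ·
  (4,6): δ = 69.41°  ·
  (4,7): δ = 41.98°  ✓
  (5,6): δ = 127.92°  ·
  (5,7): δ = 100.49°  ·
  (6,7): δ = 152.57°  ·
antipodal pairs: 11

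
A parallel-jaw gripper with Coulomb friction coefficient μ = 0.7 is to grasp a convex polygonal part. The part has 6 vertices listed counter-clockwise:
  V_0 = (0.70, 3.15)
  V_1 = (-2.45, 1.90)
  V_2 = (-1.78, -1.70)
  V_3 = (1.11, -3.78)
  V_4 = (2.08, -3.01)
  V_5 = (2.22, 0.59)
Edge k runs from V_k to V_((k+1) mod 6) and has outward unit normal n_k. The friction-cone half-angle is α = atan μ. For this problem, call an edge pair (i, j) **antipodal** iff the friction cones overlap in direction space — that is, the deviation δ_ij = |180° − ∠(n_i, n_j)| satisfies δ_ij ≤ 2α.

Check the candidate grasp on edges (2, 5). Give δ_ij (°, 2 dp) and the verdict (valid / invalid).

α = atan 0.7 = 34.99°;  2α = 69.98°
edge 2: e_2 = (+2.89, -2.08);  n_2 = (-0.5842, -0.8116)
edge 5: e_5 = (-1.52, +2.56);  n_5 = (+0.8599, +0.5105)
∠(n_2, n_5) = 156.44°
δ = |180° − 156.44°| = 23.56°
23.56° ≤ 2α = 69.98°  →  valid

δ = 23.56°, valid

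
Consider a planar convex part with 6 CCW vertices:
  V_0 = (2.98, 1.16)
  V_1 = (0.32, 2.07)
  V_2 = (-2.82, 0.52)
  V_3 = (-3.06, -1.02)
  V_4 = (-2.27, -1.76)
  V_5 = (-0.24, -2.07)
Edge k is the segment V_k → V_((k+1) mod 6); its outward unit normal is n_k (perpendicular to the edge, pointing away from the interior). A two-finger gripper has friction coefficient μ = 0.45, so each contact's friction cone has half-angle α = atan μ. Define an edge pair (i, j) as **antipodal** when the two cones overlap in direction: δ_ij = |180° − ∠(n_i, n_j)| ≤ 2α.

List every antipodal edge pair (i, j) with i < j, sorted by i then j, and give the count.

α = atan 0.45 = 24.23°;  2α = 48.46°
n_0 = (+0.3237, +0.9462)
n_1 = (-0.4426, +0.8967)
n_2 = (-0.9881, +0.1540)
n_3 = (-0.6836, -0.7298)
n_4 = (-0.1510, -0.9885)
n_5 = (+0.7082, -0.7060)
  (0,1): δ = 134.84°  ·
  (0,2): δ = 79.97°  ·
  (0,3): δ = 24.24°  ✓
  (0,4): δ = 10.20°  ✓
  (0,5): δ = 63.97°  ·
  (1,2): δ = 125.13°  ·
  (1,3): δ = 69.40°  ·
  (1,4): δ = 34.95°  ✓
  (1,5): δ = 18.82°  ✓
  (2,3): δ = 124.27°  ·
  (2,4): δ = 89.82°  ·
  (2,5): δ = 36.05°  ✓
  (3,4): δ = 145.55°  ·
  (3,5): δ = 91.78°  ·
  (4,5): δ = 126.23°  ·
antipodal pairs: 5

count = 5; pairs: (0,3), (0,4), (1,4), (1,5), (2,5)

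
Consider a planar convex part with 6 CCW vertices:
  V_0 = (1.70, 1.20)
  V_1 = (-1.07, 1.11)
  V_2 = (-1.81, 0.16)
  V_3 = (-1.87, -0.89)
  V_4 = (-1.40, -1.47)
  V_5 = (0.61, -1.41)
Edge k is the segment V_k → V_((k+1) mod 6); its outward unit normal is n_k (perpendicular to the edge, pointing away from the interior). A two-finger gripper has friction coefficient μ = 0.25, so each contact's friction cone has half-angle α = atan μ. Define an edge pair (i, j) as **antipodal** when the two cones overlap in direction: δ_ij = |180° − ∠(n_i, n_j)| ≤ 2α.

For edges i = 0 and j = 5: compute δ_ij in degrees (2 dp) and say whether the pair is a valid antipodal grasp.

α = atan 0.25 = 14.04°;  2α = 28.07°
edge 0: e_0 = (-2.77, -0.09);  n_0 = (-0.0325, +0.9995)
edge 5: e_5 = (+1.09, +2.61);  n_5 = (+0.9228, -0.3854)
∠(n_0, n_5) = 114.53°
δ = |180° − 114.53°| = 65.47°
65.47° > 2α = 28.07°  →  invalid

δ = 65.47°, invalid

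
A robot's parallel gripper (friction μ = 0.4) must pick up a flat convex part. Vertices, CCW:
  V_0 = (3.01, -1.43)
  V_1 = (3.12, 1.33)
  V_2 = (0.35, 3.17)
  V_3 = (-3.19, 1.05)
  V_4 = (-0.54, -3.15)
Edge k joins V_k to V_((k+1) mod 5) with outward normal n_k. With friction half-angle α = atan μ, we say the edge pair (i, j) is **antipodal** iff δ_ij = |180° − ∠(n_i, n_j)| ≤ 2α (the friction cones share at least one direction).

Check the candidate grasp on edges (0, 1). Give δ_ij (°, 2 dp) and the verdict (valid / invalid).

δ = 121.31°, invalid

α = atan 0.4 = 21.80°;  2α = 43.60°
edge 0: e_0 = (+0.11, +2.76);  n_0 = (+0.9992, -0.0398)
edge 1: e_1 = (-2.77, +1.84);  n_1 = (+0.5533, +0.8330)
∠(n_0, n_1) = 58.69°
δ = |180° − 58.69°| = 121.31°
121.31° > 2α = 43.60°  →  invalid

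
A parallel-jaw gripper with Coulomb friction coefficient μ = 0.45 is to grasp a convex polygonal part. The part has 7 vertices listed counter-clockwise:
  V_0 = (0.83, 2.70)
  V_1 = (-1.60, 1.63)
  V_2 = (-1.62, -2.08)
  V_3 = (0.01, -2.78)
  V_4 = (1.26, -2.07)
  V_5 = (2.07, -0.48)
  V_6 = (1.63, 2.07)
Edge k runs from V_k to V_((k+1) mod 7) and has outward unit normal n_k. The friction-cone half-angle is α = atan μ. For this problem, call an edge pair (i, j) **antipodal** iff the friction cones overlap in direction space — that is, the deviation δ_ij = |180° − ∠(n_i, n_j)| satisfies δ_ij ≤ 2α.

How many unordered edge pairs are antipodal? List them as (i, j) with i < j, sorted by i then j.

α = atan 0.45 = 24.23°;  2α = 48.46°
n_0 = (-0.4030, +0.9152)
n_1 = (-1.0000, +0.0054)
n_2 = (-0.3946, -0.9189)
n_3 = (+0.4939, -0.8695)
n_4 = (+0.8910, -0.4539)
n_5 = (+0.9854, +0.1700)
n_6 = (+0.6187, +0.7856)
  (0,1): δ = 114.07°  ·
  (0,2): δ = 47.01°  ✓
  (0,3): δ = 5.83°  ✓
  (0,4): δ = 39.24°  ✓
  (0,5): δ = 76.02°  ·
  (0,6): δ = 118.01°  ·
  (1,2): δ = 112.93°  ·
  (1,3): δ = 60.09°  ·
  (1,4): δ = 26.69°  ✓
  (1,5): δ = 10.10°  ✓
  (1,6): δ = 52.09°  ·
  (2,3): δ = 127.16°  ·
  (2,4): δ = 93.75°  ·
  (2,5): δ = 56.97°  ·
  (2,6): δ = 14.98°  ✓
  (3,4): δ = 146.59°  ·
  (3,5): δ = 109.81°  ·
  (3,6): δ = 67.82°  ·
  (4,5): δ = 143.21°  ·
  (4,6): δ = 101.22°  ·
  (5,6): δ = 138.01°  ·
antipodal pairs: 6

count = 6; pairs: (0,2), (0,3), (0,4), (1,4), (1,5), (2,6)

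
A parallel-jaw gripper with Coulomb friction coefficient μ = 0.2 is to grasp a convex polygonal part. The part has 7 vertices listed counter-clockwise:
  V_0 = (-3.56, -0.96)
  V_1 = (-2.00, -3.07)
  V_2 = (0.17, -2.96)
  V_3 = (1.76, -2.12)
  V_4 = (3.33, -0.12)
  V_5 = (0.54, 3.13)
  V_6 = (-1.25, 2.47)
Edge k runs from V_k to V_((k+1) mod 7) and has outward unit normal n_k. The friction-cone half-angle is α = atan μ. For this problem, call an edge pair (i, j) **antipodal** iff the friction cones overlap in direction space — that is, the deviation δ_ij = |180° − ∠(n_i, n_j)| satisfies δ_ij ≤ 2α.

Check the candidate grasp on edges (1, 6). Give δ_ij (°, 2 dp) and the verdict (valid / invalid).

α = atan 0.2 = 11.31°;  2α = 22.62°
edge 1: e_1 = (+2.17, +0.11);  n_1 = (+0.0506, -0.9987)
edge 6: e_6 = (-2.31, -3.43);  n_6 = (-0.8294, +0.5586)
∠(n_1, n_6) = 126.86°
δ = |180° − 126.86°| = 53.14°
53.14° > 2α = 22.62°  →  invalid

δ = 53.14°, invalid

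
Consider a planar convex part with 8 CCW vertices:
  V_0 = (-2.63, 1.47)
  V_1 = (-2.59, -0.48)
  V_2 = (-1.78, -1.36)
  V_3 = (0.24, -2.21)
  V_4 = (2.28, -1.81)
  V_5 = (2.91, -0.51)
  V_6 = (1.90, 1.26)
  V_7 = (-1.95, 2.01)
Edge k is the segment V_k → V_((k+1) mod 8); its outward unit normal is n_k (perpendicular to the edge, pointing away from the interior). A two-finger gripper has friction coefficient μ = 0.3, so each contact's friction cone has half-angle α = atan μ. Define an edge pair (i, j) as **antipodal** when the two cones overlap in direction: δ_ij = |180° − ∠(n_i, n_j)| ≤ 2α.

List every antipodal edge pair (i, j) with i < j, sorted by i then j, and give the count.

α = atan 0.3 = 16.70°;  2α = 33.40°
n_0 = (-0.9998, -0.0205)
n_1 = (-0.7358, -0.6772)
n_2 = (-0.3879, -0.9217)
n_3 = (+0.1924, -0.9813)
n_4 = (+0.8999, -0.4361)
n_5 = (+0.8685, +0.4956)
n_6 = (+0.1912, +0.9815)
n_7 = (-0.6219, +0.7831)
  (0,1): δ = 138.55°  ·
  (0,2): δ = 114.00°  ·
  (0,3): δ = 80.08°  ·
  (0,4): δ = 27.03°  ✓
  (0,5): δ = 28.53°  ✓
  (0,6): δ = 77.80°  ·
  (0,7): δ = 127.28°  ·
  (1,2): δ = 155.45°  ·
  (1,3): δ = 121.53°  ·
  (1,4): δ = 68.48°  ·
  (1,5): δ = 12.92°  ✓
  (1,6): δ = 36.35°  ·
  (1,7): δ = 85.83°  ·
  (2,3): δ = 146.09°  ·
  (2,4): δ = 93.03°  ·
  (2,5): δ = 37.47°  ·
  (2,6): δ = 11.80°  ✓
  (2,7): δ = 61.27°  ·
  (3,4): δ = 126.95°  ·
  (3,5): δ = 71.38°  ·
  (3,6): δ = 22.12°  ✓
  (3,7): δ = 27.36°  ✓
  (4,5): δ = 124.43°  ·
  (4,6): δ = 75.17°  ·
  (4,7): δ = 25.69°  ✓
  (5,6): δ = 130.73°  ·
  (5,7): δ = 81.26°  ·
  (6,7): δ = 130.52°  ·
antipodal pairs: 7

count = 7; pairs: (0,4), (0,5), (1,5), (2,6), (3,6), (3,7), (4,7)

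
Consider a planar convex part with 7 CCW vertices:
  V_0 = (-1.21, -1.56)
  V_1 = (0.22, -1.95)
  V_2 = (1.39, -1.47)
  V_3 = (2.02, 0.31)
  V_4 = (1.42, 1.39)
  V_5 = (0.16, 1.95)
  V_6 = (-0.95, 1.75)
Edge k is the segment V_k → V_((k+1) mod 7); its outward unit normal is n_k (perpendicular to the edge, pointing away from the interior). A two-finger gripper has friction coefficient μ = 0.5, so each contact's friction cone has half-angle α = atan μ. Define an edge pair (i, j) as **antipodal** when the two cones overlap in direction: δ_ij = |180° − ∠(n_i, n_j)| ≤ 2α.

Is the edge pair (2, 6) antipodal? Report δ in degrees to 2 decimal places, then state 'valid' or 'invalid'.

δ = 15.00°, valid

α = atan 0.5 = 26.57°;  2α = 53.13°
edge 2: e_2 = (+0.63, +1.78);  n_2 = (+0.9427, -0.3337)
edge 6: e_6 = (-0.26, -3.31);  n_6 = (-0.9969, +0.0783)
∠(n_2, n_6) = 165.00°
δ = |180° − 165.00°| = 15.00°
15.00° ≤ 2α = 53.13°  →  valid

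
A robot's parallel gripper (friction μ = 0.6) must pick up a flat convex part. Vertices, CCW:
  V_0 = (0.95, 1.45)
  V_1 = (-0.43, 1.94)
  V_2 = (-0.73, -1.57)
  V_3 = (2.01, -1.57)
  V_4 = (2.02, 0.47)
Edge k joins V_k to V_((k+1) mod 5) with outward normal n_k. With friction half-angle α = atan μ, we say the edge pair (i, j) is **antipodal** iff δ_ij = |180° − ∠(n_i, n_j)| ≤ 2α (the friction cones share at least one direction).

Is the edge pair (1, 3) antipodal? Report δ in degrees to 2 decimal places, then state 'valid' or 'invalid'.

δ = 4.60°, valid

α = atan 0.6 = 30.96°;  2α = 61.93°
edge 1: e_1 = (-0.30, -3.51);  n_1 = (-0.9964, +0.0852)
edge 3: e_3 = (+0.01, +2.04);  n_3 = (+1.0000, -0.0049)
∠(n_1, n_3) = 175.40°
δ = |180° − 175.40°| = 4.60°
4.60° ≤ 2α = 61.93°  →  valid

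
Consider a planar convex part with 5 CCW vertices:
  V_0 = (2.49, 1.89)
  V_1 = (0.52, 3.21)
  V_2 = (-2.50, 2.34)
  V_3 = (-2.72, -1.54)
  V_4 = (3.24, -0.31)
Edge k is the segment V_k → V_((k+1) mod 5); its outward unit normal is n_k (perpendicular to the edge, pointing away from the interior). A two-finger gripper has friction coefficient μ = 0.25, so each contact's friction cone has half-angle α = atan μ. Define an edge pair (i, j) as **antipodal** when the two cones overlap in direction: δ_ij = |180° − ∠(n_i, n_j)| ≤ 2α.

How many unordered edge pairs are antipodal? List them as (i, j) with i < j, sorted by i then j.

α = atan 0.25 = 14.04°;  2α = 28.07°
n_0 = (+0.5566, +0.8308)
n_1 = (-0.2768, +0.9609)
n_2 = (-0.9984, +0.0566)
n_3 = (+0.2021, -0.9794)
n_4 = (+0.9465, +0.3227)
  (0,1): δ = 130.11°  ·
  (0,2): δ = 59.42°  ·
  (0,3): δ = 45.48°  ·
  (0,4): δ = 142.65°  ·
  (1,2): δ = 109.32°  ·
  (1,3): δ = 4.41°  ✓
  (1,4): δ = 92.75°  ·
  (2,3): δ = 75.09°  ·
  (2,4): δ = 22.07°  ✓
  (3,4): δ = 82.84°  ·
antipodal pairs: 2

count = 2; pairs: (1,3), (2,4)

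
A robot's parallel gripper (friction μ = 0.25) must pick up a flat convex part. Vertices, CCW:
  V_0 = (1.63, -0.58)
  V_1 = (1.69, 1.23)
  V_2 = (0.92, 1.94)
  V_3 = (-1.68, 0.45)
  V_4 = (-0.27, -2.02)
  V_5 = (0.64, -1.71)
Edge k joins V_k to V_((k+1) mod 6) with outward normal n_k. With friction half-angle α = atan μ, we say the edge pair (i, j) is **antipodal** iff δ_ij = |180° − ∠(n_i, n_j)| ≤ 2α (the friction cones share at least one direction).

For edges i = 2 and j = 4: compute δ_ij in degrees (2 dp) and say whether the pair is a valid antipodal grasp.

α = atan 0.25 = 14.04°;  2α = 28.07°
edge 2: e_2 = (-2.60, -1.49);  n_2 = (-0.4972, +0.8676)
edge 4: e_4 = (+0.91, +0.31);  n_4 = (+0.3225, -0.9466)
∠(n_2, n_4) = 169.00°
δ = |180° − 169.00°| = 11.00°
11.00° ≤ 2α = 28.07°  →  valid

δ = 11.00°, valid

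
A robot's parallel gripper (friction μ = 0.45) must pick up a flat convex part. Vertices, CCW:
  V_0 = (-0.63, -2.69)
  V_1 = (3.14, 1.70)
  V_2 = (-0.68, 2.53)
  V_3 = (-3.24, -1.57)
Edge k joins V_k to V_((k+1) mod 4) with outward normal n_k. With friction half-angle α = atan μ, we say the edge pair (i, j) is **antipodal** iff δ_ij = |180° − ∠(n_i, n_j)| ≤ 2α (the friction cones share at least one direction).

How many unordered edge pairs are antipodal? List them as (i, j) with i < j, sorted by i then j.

count = 2; pairs: (0,2), (1,3)

α = atan 0.45 = 24.23°;  2α = 48.46°
n_0 = (+0.7586, -0.6515)
n_1 = (+0.2123, +0.9772)
n_2 = (-0.8482, +0.5296)
n_3 = (-0.3943, -0.9190)
  (0,1): δ = 61.60°  ·
  (0,2): δ = 8.67°  ✓
  (0,3): δ = 107.43°  ·
  (1,2): δ = 109.72°  ·
  (1,3): δ = 10.97°  ✓
  (2,3): δ = 81.24°  ·
antipodal pairs: 2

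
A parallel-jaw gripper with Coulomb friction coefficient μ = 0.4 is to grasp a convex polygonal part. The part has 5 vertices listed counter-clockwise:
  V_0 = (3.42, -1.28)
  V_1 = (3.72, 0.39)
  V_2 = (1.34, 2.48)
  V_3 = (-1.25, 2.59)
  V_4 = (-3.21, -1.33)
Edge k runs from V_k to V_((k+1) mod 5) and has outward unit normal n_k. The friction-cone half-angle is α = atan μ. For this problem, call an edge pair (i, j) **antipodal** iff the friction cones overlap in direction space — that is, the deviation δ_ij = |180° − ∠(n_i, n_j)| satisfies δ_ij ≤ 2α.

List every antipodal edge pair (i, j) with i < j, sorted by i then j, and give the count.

count = 3; pairs: (0,3), (1,4), (2,4)

α = atan 0.4 = 21.80°;  2α = 43.60°
n_0 = (+0.9842, -0.1768)
n_1 = (+0.6598, +0.7514)
n_2 = (+0.0424, +0.9991)
n_3 = (-0.8944, +0.4472)
n_4 = (+0.0075, -1.0000)
  (0,1): δ = 121.10°  ·
  (0,2): δ = 82.25°  ·
  (0,3): δ = 16.38°  ✓
  (0,4): δ = 100.62°  ·
  (1,2): δ = 141.14°  ·
  (1,3): δ = 75.28°  ·
  (1,4): δ = 41.72°  ✓
  (2,3): δ = 114.13°  ·
  (2,4): δ = 2.86°  ✓
  (3,4): δ = 63.00°  ·
antipodal pairs: 3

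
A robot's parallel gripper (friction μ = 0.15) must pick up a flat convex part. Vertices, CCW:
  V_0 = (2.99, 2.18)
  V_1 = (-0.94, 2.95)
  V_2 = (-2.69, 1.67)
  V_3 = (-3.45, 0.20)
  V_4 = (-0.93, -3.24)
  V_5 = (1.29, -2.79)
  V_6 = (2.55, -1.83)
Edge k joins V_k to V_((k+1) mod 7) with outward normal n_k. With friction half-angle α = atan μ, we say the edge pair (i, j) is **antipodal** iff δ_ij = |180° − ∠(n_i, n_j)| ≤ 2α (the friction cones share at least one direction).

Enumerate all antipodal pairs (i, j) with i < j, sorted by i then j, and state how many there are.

count = 1; pairs: (1,5)

α = atan 0.15 = 8.53°;  2α = 17.06°
n_0 = (+0.1923, +0.9813)
n_1 = (-0.5904, +0.8071)
n_2 = (-0.8883, +0.4593)
n_3 = (-0.8067, -0.5910)
n_4 = (+0.1987, -0.9801)
n_5 = (+0.6060, -0.7954)
n_6 = (+0.9940, -0.1091)
  (0,1): δ = 132.73°  ·
  (0,2): δ = 106.25°  ·
  (0,3): δ = 42.69°  ·
  (0,4): δ = 22.54°  ·
  (0,5): δ = 48.39°  ·
  (0,6): δ = 94.82°  ·
  (1,2): δ = 153.52°  ·
  (1,3): δ = 89.96°  ·
  (1,4): δ = 24.72°  ·
  (1,5): δ = 1.12°  ✓
  (1,6): δ = 47.56°  ·
  (2,3): δ = 116.44°  ·
  (2,4): δ = 51.20°  ·
  (2,5): δ = 25.36°  ·
  (2,6): δ = 21.08°  ·
  (3,4): δ = 114.77°  ·
  (3,5): δ = 88.92°  ·
  (3,6): δ = 42.49°  ·
  (4,5): δ = 154.15°  ·
  (4,6): δ = 107.72°  ·
  (5,6): δ = 133.57°  ·
antipodal pairs: 1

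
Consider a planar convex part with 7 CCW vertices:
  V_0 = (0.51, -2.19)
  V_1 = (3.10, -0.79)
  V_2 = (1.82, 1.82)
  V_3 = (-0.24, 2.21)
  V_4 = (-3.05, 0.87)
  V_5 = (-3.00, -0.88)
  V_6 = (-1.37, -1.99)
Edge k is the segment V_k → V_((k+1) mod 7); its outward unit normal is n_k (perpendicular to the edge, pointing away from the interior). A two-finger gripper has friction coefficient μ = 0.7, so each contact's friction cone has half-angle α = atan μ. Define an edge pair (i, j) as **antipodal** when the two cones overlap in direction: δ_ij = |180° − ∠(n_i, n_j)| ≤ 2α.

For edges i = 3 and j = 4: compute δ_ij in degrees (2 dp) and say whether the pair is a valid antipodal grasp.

δ = 113.86°, invalid

α = atan 0.7 = 34.99°;  2α = 69.98°
edge 3: e_3 = (-2.81, -1.34);  n_3 = (-0.4304, +0.9026)
edge 4: e_4 = (+0.05, -1.75);  n_4 = (-0.9996, -0.0286)
∠(n_3, n_4) = 66.14°
δ = |180° − 66.14°| = 113.86°
113.86° > 2α = 69.98°  →  invalid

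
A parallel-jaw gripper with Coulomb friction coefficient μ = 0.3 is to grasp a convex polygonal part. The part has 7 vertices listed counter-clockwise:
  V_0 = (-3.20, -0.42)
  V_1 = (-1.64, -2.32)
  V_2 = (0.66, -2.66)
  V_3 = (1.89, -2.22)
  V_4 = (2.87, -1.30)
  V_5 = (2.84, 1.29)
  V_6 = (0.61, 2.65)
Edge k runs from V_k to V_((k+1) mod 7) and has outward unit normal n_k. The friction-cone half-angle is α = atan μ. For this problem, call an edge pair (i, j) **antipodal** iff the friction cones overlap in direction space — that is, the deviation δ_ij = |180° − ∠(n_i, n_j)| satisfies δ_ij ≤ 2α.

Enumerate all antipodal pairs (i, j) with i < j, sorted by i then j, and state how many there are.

count = 4; pairs: (0,5), (1,5), (2,6), (3,6)

α = atan 0.3 = 16.70°;  2α = 33.40°
n_0 = (-0.7729, -0.6346)
n_1 = (-0.1462, -0.9892)
n_2 = (+0.3368, -0.9416)
n_3 = (+0.6844, -0.7291)
n_4 = (+0.9999, +0.0116)
n_5 = (+0.5207, +0.8538)
n_6 = (-0.6274, +0.7787)
  (0,1): δ = 137.80°  ·
  (0,2): δ = 109.70°  ·
  (0,3): δ = 86.20°  ·
  (0,4): δ = 38.72°  ·
  (0,5): δ = 19.23°  ✓
  (0,6): δ = 89.47°  ·
  (1,2): δ = 151.91°  ·
  (1,3): δ = 128.40°  ·
  (1,4): δ = 80.93°  ·
  (1,5): δ = 22.97°  ✓
  (1,6): δ = 47.27°  ·
  (2,3): δ = 156.49°  ·
  (2,4): δ = 109.02°  ·
  (2,5): δ = 51.06°  ·
  (2,6): δ = 19.18°  ✓
  (3,4): δ = 132.53°  ·
  (3,5): δ = 74.57°  ·
  (3,6): δ = 4.33°  ✓
  (4,5): δ = 122.04°  ·
  (4,6): δ = 51.80°  ·
  (5,6): δ = 109.76°  ·
antipodal pairs: 4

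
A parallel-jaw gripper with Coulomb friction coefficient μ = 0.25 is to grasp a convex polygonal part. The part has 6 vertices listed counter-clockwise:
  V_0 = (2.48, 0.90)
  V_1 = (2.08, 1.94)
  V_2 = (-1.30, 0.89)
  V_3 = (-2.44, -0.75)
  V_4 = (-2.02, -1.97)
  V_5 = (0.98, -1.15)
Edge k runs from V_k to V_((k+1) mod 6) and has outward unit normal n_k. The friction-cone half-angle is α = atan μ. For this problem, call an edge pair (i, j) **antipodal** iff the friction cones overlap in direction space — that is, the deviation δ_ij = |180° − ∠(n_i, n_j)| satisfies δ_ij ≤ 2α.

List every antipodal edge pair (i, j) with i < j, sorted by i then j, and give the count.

α = atan 0.25 = 14.04°;  2α = 28.07°
n_0 = (+0.9333, +0.3590)
n_1 = (-0.2967, +0.9550)
n_2 = (-0.8211, +0.5708)
n_3 = (-0.9455, -0.3255)
n_4 = (+0.2637, -0.9646)
n_5 = (+0.8070, -0.5905)
  (0,1): δ = 93.78°  ·
  (0,2): δ = 55.84°  ·
  (0,3): δ = 2.04°  ✓
  (0,4): δ = 84.25°  ·
  (0,5): δ = 122.77°  ·
  (1,2): δ = 142.06°  ·
  (1,3): δ = 88.26°  ·
  (1,4): δ = 1.97°  ✓
  (1,5): δ = 36.55°  ·
  (2,3): δ = 126.20°  ·
  (2,4): δ = 39.91°  ·
  (2,5): δ = 1.39°  ✓
  (3,4): δ = 93.71°  ·
  (3,5): δ = 55.19°  ·
  (4,5): δ = 141.48°  ·
antipodal pairs: 3

count = 3; pairs: (0,3), (1,4), (2,5)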